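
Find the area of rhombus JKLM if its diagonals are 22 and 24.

The diagonals of a rhombus divide it into four right triangles.
Each triangle has legs 22/ 2 = 11 and 24/2 = 12, so each has area (1/2)*11*12 = 66.
Four such triangles give total area = (d1 * d2) / 2 = 264.

264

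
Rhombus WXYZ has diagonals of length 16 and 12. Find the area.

Area = (16 * 12) / 2 = 192 / 2 = 96

96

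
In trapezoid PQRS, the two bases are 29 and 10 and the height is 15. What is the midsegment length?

midsegment = (29 + 10) / 2 = 39 / 2 = 39/2

39/2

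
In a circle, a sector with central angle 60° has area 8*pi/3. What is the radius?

r² = 360 × 8*pi/3 / (π × 60) = 16, so r = 4.

4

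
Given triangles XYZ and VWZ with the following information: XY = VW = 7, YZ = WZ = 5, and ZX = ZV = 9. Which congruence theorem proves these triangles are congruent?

The given information provides:
XY = VW = 7, YZ = WZ = 5, and ZX = ZV = 9
This matches the SSS congruence theorem.
All three pairs of corresponding sides are equal (Side-Side-Side).

SSS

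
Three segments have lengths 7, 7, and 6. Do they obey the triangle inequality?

For three segments to close into a triangle, no single side can be as long as the other two combined.
The longest side is 7, and 6 + 7 = 13 > 7.
A triangle can be formed.

Yes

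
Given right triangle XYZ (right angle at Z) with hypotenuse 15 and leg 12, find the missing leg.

By the Pythagorean theorem: YZ^2 = XY^2 - XZ^2
YZ^2 = 15^2 - 12^2 = 225 - 144 = 81
YZ = sqrt(81) = 9

9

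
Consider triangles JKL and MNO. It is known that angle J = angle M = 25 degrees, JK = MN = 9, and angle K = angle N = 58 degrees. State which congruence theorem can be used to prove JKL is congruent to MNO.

The given information matches ASA: Two pairs of corresponding angles and the included side are equal (Angle-Side-Angle).

ASA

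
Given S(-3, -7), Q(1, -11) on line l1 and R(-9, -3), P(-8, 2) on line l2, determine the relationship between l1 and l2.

Slope of line 1: m1 = (-11 - -7)/(1 - -3) = -4/4 = -1
Slope of line 2: m2 = (2 - -3)/(-8 - -9) = 5/1 = 5
m1 != m2 (-1 != 5), so not parallel.
m1 * m2 = (-1) * (5) = -5 != -1, so not perpendicular.
The lines are neither parallel nor perpendicular.

Neither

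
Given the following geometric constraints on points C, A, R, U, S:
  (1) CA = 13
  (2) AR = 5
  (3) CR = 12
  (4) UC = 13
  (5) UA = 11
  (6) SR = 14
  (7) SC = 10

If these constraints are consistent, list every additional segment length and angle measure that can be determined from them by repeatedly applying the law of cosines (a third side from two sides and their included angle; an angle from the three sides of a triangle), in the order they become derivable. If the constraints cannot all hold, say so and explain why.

The constraints are consistent. Derivable facts, in order:
After 1 step:
- ∠ACR = 22.62°
- ∠ACU = 50.06°
- ∠ARC = 90°
- ∠AUC = 64.97°
- ∠CAR = 67.38°
- ∠CAU = 64.97°
- ∠CRS = 44.42°
- ∠CSR = 57.12°
- ∠RCS = 78.46°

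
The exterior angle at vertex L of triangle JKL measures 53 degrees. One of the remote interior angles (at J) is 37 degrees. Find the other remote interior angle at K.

angle K = 53 - 37 = 16 degrees (exterior angle theorem).

16 degrees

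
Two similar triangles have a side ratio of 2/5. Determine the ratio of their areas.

Area scales with the square of linear dimensions. If every length is multiplied by 2/5, then the area is multiplied by (2/5)^2 = 4/25.
The area ratio is 4:25.

4:25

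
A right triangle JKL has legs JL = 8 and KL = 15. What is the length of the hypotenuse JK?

JK = sqrt(8^2 + 15^2) = sqrt(289) = 17

17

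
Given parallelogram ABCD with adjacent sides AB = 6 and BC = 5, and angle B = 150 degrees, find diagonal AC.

Law of cosines: d^2 = 6^2 + 5^2 - 2(6)(5)cos(150°) = 30*sqrt(3) + 61, so d = sqrt(30*sqrt(3) + 61).

sqrt(30*sqrt(3) + 61)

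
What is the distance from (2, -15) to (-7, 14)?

d = sqrt((-9)^2 + (29)^2) = sqrt(922)

sqrt(922)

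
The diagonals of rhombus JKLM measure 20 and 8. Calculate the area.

Area of a rhombus = (d1 * d2) / 2
Area = (20 * 8) / 2
Area = 160 / 2
Area = 80

80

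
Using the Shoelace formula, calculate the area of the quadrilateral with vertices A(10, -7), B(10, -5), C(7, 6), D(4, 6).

Shoelace: sum of cross terms = 45, Area = (1/2)|45| = 45/2

45/2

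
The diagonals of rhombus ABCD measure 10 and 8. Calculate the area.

Area of a rhombus = (d1 * d2) / 2
Area = (10 * 8) / 2
Area = 80 / 2
Area = 40

40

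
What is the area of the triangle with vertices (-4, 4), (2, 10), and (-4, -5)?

The Shoelace formula computes the area from vertex coordinates by summing cross products.
For vertices (-4,4), (2,10), (-4,-5):
Signed sum = -4*10 - 2*4 + 2*-5 - -4*10 + -4*4 - -4*-5
= -48 + 30 + -36 = -54
Area = (1/2)|-54| = 27.

27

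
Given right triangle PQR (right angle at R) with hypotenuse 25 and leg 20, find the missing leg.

Rearranging the Pythagorean theorem to solve for the unknown leg:
leg^2 = hypotenuse^2 - known_leg^2 = 625 - 400 = 225
leg = sqrt(225) = 15.

15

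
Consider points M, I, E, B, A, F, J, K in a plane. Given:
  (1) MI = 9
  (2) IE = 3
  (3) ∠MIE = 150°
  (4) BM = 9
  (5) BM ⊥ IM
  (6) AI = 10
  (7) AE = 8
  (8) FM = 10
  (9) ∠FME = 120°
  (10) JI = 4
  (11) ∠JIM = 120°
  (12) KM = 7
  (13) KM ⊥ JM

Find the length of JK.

Step 1: By the law of cosines on triangle JIM: JM² = 4² + 9² − 2·4·9·cos(120°) = 133, so JM = √133.
Step 2: By the law of cosines on triangle JMK: JK² = √133² + 7² − 2·√133·7·cos(90°) = 182, so JK = √182.

Therefore, the length of JK = √182.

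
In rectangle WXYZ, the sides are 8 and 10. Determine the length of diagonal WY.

A rectangle's diagonal splits it into two right triangles, with the diagonal as the hypotenuse.
By the Pythagorean theorem, d^2 = 8^2 + 10^2 = 164.
Therefore d = sqrt(164) = 2*sqrt(41).

2*sqrt(41)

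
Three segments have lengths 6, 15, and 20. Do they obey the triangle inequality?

Check all three triangle inequalities:
6 + 15 = 21 > 20 ✓
6 + 20 = 26 > 15 ✓
15 + 20 = 35 > 6 ✓
All conditions hold, so these sides form a valid triangle.

Yes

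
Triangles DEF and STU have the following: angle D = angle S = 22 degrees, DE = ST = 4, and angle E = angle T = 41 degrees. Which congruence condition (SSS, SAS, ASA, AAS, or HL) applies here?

Consider the given information: angle D = angle S = 22 degrees, DE = ST = 4, and angle E = angle T = 41 degrees
This is not SSS or HL: SSS requires all three pairs of sides, but we don't have that. HL only applies to right triangles with matching hypotenuse and leg.
The correct criterion is ASA. Two pairs of corresponding angles and the included side are equal (Angle-Side-Angle).

ASA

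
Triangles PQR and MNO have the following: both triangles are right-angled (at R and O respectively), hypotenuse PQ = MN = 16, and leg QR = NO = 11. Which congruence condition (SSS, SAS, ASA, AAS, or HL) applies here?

Consider the given information: both triangles are right-angled (at R and O respectively), hypotenuse PQ = MN = 16, and leg QR = NO = 11
This is not ASA or AAS: ASA requires two angles and the side between them. AAS requires two angles and a non-included side.
The correct criterion is HL. The hypotenuse and one leg of two right triangles are equal (Hypotenuse-Leg).

HL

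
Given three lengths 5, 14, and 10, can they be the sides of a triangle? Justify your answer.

Check all three triangle inequalities:
5 + 14 = 19 > 10 ✓
5 + 10 = 15 > 14 ✓
14 + 10 = 24 > 5 ✓
All conditions hold, so these sides form a valid triangle.

Yes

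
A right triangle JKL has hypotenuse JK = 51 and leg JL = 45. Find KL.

By the Pythagorean theorem: KL^2 = JK^2 - JL^2
KL^2 = 51^2 - 45^2 = 2601 - 2025 = 576
KL = sqrt(576) = 24

24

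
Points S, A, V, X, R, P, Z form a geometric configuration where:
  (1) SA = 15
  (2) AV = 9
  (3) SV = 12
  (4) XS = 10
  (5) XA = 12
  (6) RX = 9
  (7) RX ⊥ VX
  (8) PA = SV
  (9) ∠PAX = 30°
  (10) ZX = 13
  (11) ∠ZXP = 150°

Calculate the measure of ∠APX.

From the given relations: PA = SV = 12.
Step 1: By the law of cosines on triangle PAX: PX² = 12² + 12² − 2·12·12·cos(30°) = 38.58, so PX ≈ 6.21.
Step 2: By the inverse law of cosines on triangle APX: cos(∠APX) = (12² + 6.21² − 12²) / (2·12·6.21) = 38.58/149.08 = 0.2588, so ∠APX = 75°.

Therefore, the measure of angle ∠APX = 75°.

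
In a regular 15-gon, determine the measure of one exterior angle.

Each exterior angle of a regular n-gon is 360 / n.
For n = 15: 360 / 15 = 24 degrees.

24 degrees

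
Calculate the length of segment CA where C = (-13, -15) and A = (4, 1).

The horizontal distance is |4 - -13| = 17 and the vertical distance is |1 - -15| = 16.
By the Pythagorean theorem, d = sqrt(17^2 + 16^2) = sqrt(545).

sqrt(545)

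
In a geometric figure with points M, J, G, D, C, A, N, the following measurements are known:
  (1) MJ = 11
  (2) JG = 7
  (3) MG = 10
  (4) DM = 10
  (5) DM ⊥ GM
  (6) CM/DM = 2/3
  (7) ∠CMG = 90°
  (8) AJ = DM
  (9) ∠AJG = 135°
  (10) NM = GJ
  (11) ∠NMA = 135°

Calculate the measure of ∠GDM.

Step 1: By the law of cosines on triangle DMG: DG² = 10² + 10² − 2·10·10·cos(90°) = 200, so DG = 10·√2.
Step 2: By the inverse law of cosines on triangle GDM: cos(∠GDM) = ((10·√2)² + 10² − 10²) / (2·10·√2·10) = 200/282.84 = 0.7071, so ∠GDM = 45°.

Therefore, the measure of angle ∠GDM = 45°.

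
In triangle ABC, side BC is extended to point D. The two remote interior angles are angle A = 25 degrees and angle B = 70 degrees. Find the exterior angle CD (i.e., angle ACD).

Exterior angle = 25 + 70 = 95 degrees (exterior angle theorem).

95 degrees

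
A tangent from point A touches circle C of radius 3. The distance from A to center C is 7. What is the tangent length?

tangent = √(d² - r²) = √(7² - 3²) = √(49 - 9) = √40 = 2*sqrt(10)

2*sqrt(10)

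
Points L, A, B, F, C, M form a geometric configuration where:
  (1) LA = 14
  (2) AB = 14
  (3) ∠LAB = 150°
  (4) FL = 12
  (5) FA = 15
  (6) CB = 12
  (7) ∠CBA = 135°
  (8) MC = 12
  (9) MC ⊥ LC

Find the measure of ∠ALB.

Step 1: By the law of cosines on triangle LAB: LB² = 14² + 14² − 2·14·14·cos(150°) = 731.48, so LB ≈ 27.05.
Step 2: By the inverse law of cosines on triangle ALB: cos(∠ALB) = (14² + 27.05² − 14²) / (2·14·27.05) = 731.48/757.29 = 0.9659, so ∠ALB = 15°.

Therefore, the measure of angle ∠ALB = 15°.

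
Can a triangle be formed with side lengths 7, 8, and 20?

No.
The triangle inequality is violated: 7 + 8 = 15 ≤ 20.
These lengths cannot form a triangle.

No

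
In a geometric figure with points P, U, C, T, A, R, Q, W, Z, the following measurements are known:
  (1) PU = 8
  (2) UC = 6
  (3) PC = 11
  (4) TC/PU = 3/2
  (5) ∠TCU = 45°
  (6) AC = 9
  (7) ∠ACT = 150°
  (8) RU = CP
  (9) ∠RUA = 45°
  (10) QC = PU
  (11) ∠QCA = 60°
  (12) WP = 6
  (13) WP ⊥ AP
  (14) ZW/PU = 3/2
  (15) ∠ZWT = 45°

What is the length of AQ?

From the given relations: QC = PU = 8.
Step 1: By the law of cosines on triangle ACQ: AQ² = 9² + 8² − 2·9·8·cos(60°) = 73, so AQ = √73.

Therefore, the length of AQ = √73.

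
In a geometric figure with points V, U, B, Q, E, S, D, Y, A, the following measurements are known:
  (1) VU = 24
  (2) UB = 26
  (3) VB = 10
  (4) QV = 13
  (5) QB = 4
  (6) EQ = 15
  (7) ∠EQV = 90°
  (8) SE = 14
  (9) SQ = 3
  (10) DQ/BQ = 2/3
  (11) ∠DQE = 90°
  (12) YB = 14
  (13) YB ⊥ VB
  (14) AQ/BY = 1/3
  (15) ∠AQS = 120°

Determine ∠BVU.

Step 1: By the inverse law of cosines on triangle BVU: cos(∠BVU) = (10² + 24² − 26²) / (2·10·24) = 0/480 = 0, so ∠BVU = 90°.

Therefore, the measure of angle ∠BVU = 90°.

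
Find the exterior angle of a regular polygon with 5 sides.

Each exterior angle of a regular n-gon is 360 / n.
For n = 5: 360 / 5 = 72 degrees.

72 degrees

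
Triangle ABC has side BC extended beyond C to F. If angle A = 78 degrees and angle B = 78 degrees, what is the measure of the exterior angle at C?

By the exterior angle theorem, an exterior angle of a triangle equals the sum of the two remote interior angles.
Exterior angle = angle A + angle B
Exterior angle = 78 + 78 = 156 degrees

156 degrees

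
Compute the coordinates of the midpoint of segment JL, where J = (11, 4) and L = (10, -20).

The midpoint is the average of the coordinates:
x: (11 + 10)/2 = 21/2
y: (4 + -20)/2 = -8
Midpoint = (21/2, -8)

(21/2, -8)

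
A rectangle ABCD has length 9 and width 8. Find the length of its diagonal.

d = sqrt(9^2 + 8^2) = sqrt(145)

sqrt(145)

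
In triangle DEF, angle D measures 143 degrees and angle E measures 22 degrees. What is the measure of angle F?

Let angle F = x. Then 143 + 22 + x = 180.
x = 180 - 165 = 15 degrees.

15 degrees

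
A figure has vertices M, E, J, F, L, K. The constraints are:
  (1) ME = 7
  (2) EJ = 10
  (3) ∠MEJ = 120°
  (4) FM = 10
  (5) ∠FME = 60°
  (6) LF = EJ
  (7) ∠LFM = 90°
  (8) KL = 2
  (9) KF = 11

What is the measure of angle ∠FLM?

From the given relations: LF = EJ = 10.
Step 1: By the law of cosines on triangle LFM: LM² = 10² + 10² − 2·10·10·cos(90°) = 200, so LM = 10·√2.
Step 2: By the inverse law of cosines on triangle FLM: cos(∠FLM) = (10² + (10·√2)² − 10²) / (2·10·10·√2) = 200/282.84 = 0.7071, so ∠FLM = 45°.

Therefore, the measure of angle ∠FLM = 45°.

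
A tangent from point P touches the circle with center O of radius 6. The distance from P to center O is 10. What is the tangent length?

The tangent, radius, and line from the external point to the center form a right triangle.
The right angle is where the tangent meets the radius.
By the Pythagorean theorem: tangent² + 6² = 10²
tangent² = 100 - 36 = 64
tangent = 8

8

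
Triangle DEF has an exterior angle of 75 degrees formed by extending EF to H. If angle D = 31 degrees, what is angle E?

By the exterior angle theorem: exterior angle = sum of remote interior angles.
75 = 31 + angle E
angle E = 75 - 31 = 44 degrees

44 degrees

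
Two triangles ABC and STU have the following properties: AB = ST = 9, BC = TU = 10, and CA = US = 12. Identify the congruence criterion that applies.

The given information provides:
AB = ST = 9, BC = TU = 10, and CA = US = 12
This matches the SSS congruence theorem.
All three pairs of corresponding sides are equal (Side-Side-Side).

SSS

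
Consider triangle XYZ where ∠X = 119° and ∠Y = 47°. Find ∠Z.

By the triangle angle sum property, the three interior angles of any triangle add up to 180°.
We know angle X = 119° and angle Y = 47°, so their sum is 166°.
Therefore angle Z = 180° - 166° = 14°.

14 degrees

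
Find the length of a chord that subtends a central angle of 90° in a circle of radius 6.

Drop a perpendicular from the center to the chord, bisecting both the chord and the central angle.
Each half-chord = r sin(θ/2) = 6 sin(45°).
The full chord = 2 × 6 × sin(45°) = 6*sqrt(2).

6*sqrt(2)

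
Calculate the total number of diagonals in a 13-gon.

Each of the 13 vertices connects to 10 non-adjacent vertices via diagonals.
Total connections = 13 × 10 = 130, but each diagonal is counted twice.
Number of diagonals = 130 / 2 = 65.

65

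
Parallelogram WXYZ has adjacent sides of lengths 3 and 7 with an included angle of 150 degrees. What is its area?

The area of a parallelogram equals the product of two adjacent sides times the sine of the included angle.
This is because the height equals 7 * sin(150°) = 7/2.
Area = 3 * 7/2 = 21/2

21/2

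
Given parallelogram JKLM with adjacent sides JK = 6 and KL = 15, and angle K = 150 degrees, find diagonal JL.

Law of cosines: d^2 = 6^2 + 15^2 - 2(6)(15)cos(150°) = 90*sqrt(3) + 261, so d = 3*sqrt(10*sqrt(3) + 29).

3*sqrt(10*sqrt(3) + 29)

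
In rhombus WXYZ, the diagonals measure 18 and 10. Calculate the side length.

In a rhombus, the diagonals bisect each other perpendicularly, creating four congruent right triangles.
Each triangle has legs 9 (half of 18) and 5 (half of 10).
The hypotenuse of each right triangle is a side of the rhombus:
side = sqrt(9^2 + 5^2) = sqrt(106)

sqrt(106)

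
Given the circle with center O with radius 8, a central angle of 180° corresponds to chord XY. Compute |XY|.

Chord = 2(8) sin(90°) = 16

16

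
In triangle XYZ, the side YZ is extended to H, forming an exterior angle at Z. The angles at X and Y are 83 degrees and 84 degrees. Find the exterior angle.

Exterior angle = 83 + 84 = 167 degrees (exterior angle theorem).

167 degrees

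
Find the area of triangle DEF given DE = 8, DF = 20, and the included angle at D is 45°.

When two sides and the included angle are known, the area formula is (1/2)ab sin(C).
The height from one side to the opposite vertex is 20 sin(45°) = 10*sqrt(2).
Area = (1/2) * 8 * 10*sqrt(2) = 40*sqrt(2).

40*sqrt(2)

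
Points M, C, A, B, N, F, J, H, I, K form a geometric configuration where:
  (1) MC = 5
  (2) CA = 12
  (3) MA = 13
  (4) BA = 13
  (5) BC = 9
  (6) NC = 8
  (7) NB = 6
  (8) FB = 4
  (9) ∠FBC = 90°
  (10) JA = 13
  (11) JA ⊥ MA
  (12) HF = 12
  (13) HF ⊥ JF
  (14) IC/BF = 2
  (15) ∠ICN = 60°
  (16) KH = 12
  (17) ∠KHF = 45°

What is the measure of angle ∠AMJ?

Step 1: By the law of cosines on triangle MAJ: MJ² = 13² + 13² − 2·13·13·cos(90°) = 338, so MJ = 13·√2.
Step 2: By the inverse law of cosines on triangle AMJ: cos(∠AMJ) = (13² + (13·√2)² − 13²) / (2·13·13·√2) = 338/478 = 0.7071, so ∠AMJ = 45°.

Therefore, the measure of angle ∠AMJ = 45°.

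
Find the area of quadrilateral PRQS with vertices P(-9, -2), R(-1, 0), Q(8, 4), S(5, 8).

Shoelace: sum of cross terms = 100, Area = (1/2)|100| = 50

50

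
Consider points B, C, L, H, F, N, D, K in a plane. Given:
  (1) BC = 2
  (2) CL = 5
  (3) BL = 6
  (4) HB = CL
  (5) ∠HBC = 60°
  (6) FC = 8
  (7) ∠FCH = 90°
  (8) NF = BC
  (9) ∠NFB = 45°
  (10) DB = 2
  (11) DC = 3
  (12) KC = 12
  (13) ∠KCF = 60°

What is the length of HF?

From the given relations: HB = CL = 5.
Step 1: By the law of cosines on triangle CBH: CH² = 2² + 5² − 2·2·5·cos(60°) = 19, so CH = √19.
Step 2: By the law of cosines on triangle HCF: HF² = √19² + 8² − 2·√19·8·cos(90°) = 83, so HF = √83.

Therefore, the length of HF = √83.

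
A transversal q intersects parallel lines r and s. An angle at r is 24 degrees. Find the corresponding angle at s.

Corresponding angles formed by parallel lines and a transversal are equal.
The given angle is 24 degrees.
The corresponding angle = 24 degrees.

24 degrees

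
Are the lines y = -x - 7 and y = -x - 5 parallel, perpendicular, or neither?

Slope of line 1: m1 = -1
Slope of line 2: m2 = -1
Since m1 = m2 = -1, the lines are parallel.

Parallel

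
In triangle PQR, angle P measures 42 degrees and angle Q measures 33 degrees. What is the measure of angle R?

The interior angles sum to 180°: angle R = 180 - 42 - 33 = 105°.
The triangle is obtuse (angles 42°, 33°, 105°).

105 degrees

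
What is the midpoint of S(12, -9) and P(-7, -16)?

M = ((x₁ + x₂)/2, (y₁ + y₂)/2)
= ((12 + -7)/2, (-9 + -16)/2)
= (5/2, -25/2) = (5/2, -25/2)

(5/2, -25/2)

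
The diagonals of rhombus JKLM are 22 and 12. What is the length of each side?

In a rhombus, the diagonals bisect each other perpendicularly, creating four congruent right triangles.
Each triangle has legs 11 (half of 22) and 6 (half of 12).
The hypotenuse of each right triangle is a side of the rhombus:
side = sqrt(11^2 + 6^2) = sqrt(157)

sqrt(157)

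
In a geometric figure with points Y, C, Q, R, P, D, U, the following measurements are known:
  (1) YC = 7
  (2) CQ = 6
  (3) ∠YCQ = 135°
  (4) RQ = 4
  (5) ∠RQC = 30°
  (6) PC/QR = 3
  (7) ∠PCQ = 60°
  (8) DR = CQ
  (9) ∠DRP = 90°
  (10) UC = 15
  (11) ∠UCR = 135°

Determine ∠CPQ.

From the given relations: PC = 3·QR = 3·4 = 12.
Step 1: By the law of cosines on triangle PCQ: PQ² = 12² + 6² − 2·12·6·cos(60°) = 108, so PQ = 6·√3.
Step 2: By the inverse law of cosines on triangle CPQ: cos(∠CPQ) = (12² + (6·√3)² − 6²) / (2·12·6·√3) = 216/249.42 = 0.866, so ∠CPQ = 30°.

Therefore, the measure of angle ∠CPQ = 30°.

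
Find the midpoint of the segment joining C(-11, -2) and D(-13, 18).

The midpoint is the point halfway along the segment.
Move half the horizontal distance: -11 + (-13 - -11)/2 = -11 + -2/2 = -12
Move half the vertical distance: -2 + (18 - -2)/2 = -2 + 20/2 = 8
Midpoint = (-12, 8)

(-12, 8)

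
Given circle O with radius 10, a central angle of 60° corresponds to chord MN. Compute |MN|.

Drop a perpendicular from the center to the chord, bisecting both the chord and the central angle.
Each half-chord = r sin(θ/2) = 10 sin(30°).
The full chord = 2 × 10 × sin(30°) = 10.

10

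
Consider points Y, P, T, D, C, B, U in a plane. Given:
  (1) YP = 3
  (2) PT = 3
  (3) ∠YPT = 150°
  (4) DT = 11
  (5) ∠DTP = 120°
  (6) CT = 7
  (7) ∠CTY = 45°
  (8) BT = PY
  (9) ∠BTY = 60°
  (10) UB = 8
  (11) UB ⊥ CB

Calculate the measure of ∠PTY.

Step 1: By the law of cosines on triangle TPY: TY² = 3² + 3² − 2·3·3·cos(150°) = 33.59, so TY ≈ 5.8.
Step 2: By the inverse law of cosines on triangle PTY: cos(∠PTY) = (3² + 5.8² − 3²) / (2·3·5.8) = 33.59/34.77 = 0.9659, so ∠PTY = 15°.

Therefore, the measure of angle ∠PTY = 15°.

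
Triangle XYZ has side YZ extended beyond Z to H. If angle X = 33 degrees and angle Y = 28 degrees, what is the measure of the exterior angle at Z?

Exterior angle = 33 + 28 = 61 degrees (exterior angle theorem).

61 degrees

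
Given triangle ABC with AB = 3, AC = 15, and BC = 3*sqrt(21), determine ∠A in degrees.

When all three sides of a triangle are known, the law of cosines can be rearranged to find any angle.
cos(C) = (a² + b² - c²) / (2ab) gives cos(A) = 1/2.
Taking the inverse cosine: A = 60°.

60°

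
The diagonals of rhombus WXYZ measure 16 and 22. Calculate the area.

Area = (16 * 22) / 2 = 352 / 2 = 176

176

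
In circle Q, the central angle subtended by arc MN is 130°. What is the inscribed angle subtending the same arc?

By the inscribed angle theorem, the inscribed angle is half the central angle.
Inscribed angle = 130° / 2 = 65°

65°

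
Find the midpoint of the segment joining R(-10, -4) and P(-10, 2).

The midpoint is the point halfway along the segment.
Move half the horizontal distance: -10 + (-10 - -10)/2 = -10 + 0/2 = -10
Move half the vertical distance: -4 + (2 - -4)/2 = -4 + 6/2 = -1
Midpoint = (-10, -1)

(-10, -1)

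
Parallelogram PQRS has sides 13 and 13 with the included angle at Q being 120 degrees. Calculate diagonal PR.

Using the law of cosines:
d^2 = 13^2 + 13^2 - 2(13)(13)cos(120 degrees)
d^2 = 169 + 169 - 338*-1/2
d^2 = 507
d = 13*sqrt(3)

13*sqrt(3)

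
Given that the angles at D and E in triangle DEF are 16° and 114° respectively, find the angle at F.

Let angle F = x. Then 16 + 114 + x = 180.
x = 180 - 130 = 50 degrees.

50 degrees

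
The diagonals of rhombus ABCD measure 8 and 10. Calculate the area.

Area = (8 * 10) / 2 = 80 / 2 = 40

40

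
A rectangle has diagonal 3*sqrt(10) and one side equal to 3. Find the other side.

b = sqrt(d^2 - a^2) = sqrt(90 - 9) = sqrt(81) = 9

9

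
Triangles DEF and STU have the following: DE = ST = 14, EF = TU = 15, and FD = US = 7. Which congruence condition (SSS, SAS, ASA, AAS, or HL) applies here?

The given information provides:
DE = ST = 14, EF = TU = 15, and FD = US = 7
This matches the SSS congruence theorem.
All three pairs of corresponding sides are equal (Side-Side-Side).

SSS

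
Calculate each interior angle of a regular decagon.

Each interior angle of a regular n-gon is (n - 2) * 180 / n.
For n = 10: (10 - 2) * 180 / 10 = 1440/10 = 144 degrees.

144 degrees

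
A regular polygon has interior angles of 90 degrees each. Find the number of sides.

Exterior angle = 180 - 90 = 90. n = 360 / 90 = 4.

4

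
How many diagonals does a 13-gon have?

Each of the 13 vertices connects to 10 non-adjacent vertices via diagonals.
Total connections = 13 × 10 = 130, but each diagonal is counted twice.
Number of diagonals = 130 / 2 = 65.

65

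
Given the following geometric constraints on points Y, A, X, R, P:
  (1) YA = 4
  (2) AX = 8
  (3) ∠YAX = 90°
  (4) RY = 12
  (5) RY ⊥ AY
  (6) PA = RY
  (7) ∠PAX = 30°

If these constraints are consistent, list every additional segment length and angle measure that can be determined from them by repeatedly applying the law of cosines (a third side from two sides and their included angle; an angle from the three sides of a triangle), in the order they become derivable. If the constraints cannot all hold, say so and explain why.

The constraints are consistent. Derivable facts, in order:
After 1 step:
- AR = 4·√10
- XP ≈ 6.46
- YX = 4·√5
After 2 steps:
- ∠APX = 38.26°
- ∠ARY = 18.43°
- ∠AXP = 111.74°
- ∠AXY = 26.57°
- ∠AYX = 63.43°
- ∠RAY = 71.57°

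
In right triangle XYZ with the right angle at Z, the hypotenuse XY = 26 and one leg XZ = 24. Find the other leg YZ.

Rearranging the Pythagorean theorem to solve for the unknown leg:
leg^2 = hypotenuse^2 - known_leg^2 = 676 - 576 = 100
leg = sqrt(100) = 10.

10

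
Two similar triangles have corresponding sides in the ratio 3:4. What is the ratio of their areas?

The ratio of areas of similar triangles equals the square of the side ratio.
Side ratio = 3:4
Area ratio = (3/4)^2 = 9/16 = 9:16

9:16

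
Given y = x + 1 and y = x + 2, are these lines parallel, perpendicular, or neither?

Slope of line 1: m1 = 1
Slope of line 2: m2 = 1
m1 = m2, so the lines are parallel.

Parallel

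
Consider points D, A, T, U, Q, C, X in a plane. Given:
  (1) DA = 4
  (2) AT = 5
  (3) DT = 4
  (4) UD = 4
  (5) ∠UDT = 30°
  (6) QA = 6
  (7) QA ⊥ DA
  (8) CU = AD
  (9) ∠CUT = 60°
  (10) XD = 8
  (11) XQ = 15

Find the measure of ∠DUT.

Step 1: By the law of cosines on triangle UDT: UT² = 4² + 4² − 2·4·4·cos(30°) = 4.29, so UT ≈ 2.07.
Step 2: By the inverse law of cosines on triangle DUT: cos(∠DUT) = (4² + 2.07² − 4²) / (2·4·2.07) = 4.29/16.56 = 0.2588, so ∠DUT = 75°.

Therefore, the measure of angle ∠DUT = 75°.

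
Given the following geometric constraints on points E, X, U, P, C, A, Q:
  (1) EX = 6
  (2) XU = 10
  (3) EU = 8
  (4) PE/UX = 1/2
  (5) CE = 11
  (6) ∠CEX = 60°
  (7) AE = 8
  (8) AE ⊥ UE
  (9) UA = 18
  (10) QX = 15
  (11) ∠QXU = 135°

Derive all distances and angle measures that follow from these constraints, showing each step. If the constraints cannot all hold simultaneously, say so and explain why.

These constraints are not satisfiable: by the triangle inequality in triangle EUA, (3) EU = 8 and (7) AE = 8 force UA ≤ 8 + 8 = 16, but (9) says UA = 18. No planar figure meets all of them, so nothing further can be derived.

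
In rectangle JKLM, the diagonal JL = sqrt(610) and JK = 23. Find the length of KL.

The diagonal of a rectangle forms a right triangle with the two sides.
Rearranging the Pythagorean theorem: missing side = sqrt(d^2 - known^2).
= sqrt(610 - 529) = sqrt(81) = 9.

9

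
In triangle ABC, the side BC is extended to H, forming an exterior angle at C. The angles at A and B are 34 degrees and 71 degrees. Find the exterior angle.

Exterior angle = 34 + 71 = 105 degrees (exterior angle theorem).

105 degrees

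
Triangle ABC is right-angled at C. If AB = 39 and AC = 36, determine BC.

BC = sqrt(39^2 - 36^2) = sqrt(225) = 15

15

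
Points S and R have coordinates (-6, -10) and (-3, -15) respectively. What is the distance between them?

d = sqrt((3)^2 + (-5)^2) = sqrt(34)

sqrt(34)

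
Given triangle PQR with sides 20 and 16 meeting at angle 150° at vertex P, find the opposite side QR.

When two sides and the included angle are known, the law of cosines gives the third side.
c^2 = a^2 + b^2 - 2ab cos(C) generalizes the Pythagorean theorem to non-right triangles.
Here: QR^2 = 400 + 256 - 640*(-sqrt(3)/2) = 320*sqrt(3) + 656
QR = 4*sqrt(20*sqrt(3) + 41)

4*sqrt(20*sqrt(3) + 41)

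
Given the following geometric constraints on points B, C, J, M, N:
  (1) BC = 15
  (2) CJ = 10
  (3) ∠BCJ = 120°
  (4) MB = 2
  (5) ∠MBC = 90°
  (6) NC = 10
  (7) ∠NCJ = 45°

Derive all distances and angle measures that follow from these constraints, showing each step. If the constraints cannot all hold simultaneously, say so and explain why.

The constraints are consistent.

Step 1: From BC = 15, CJ = 10, and ∠BCJ = 120°, by the law of cosines:
  BJ² = BC² + CJ² - 2·BC·CJ·cos(120°) = 225 + 100 + 150 = 475
  BJ = 5·√19

Step 2: From CB = 15, BM = 2, and ∠CBM = 90°, by the law of cosines:
  CM² = CB² + BM² - 2·CB·BM·cos(90°) = 225 + 4 - 0 = 229
  CM ≈ 15.13

Step 3: From JC = 10, CN = 10, and ∠JCN = 45°, by the law of cosines:
  JN² = JC² + CN² - 2·JC·CN·cos(45°) = 100 + 100 - 141.4 = 58.58
  JN ≈ 7.65

Step 4: From BC = 15, BJ = 5·√19, CJ = 10, by the inverse law of cosines:
  cos(∠CBJ) = (BC² + BJ² - CJ²) / (2·BC·BJ)
  ∠CBJ = 23.41°

Step 5: From CB = 15, CM = 15.13, BM = 2, by the inverse law of cosines:
  cos(∠BCM) = (CB² + CM² - BM²) / (2·CB·CM)
  ∠BCM = 7.59°

Step 6: From JB = 5·√19, JC = 10, BC = 15, by the inverse law of cosines:
  cos(∠BJC) = (JB² + JC² - BC²) / (2·JB·JC)
  ∠BJC = 36.59°

Step 7: From JC = 10, JN = 7.65, CN = 10, by the inverse law of cosines:
  cos(∠CJN) = (JC² + JN² - CN²) / (2·JC·JN)
  ∠CJN = 67.5°

Step 8: From MB = 2, MC = 15.13, BC = 15, by the inverse law of cosines:
  cos(∠BMC) = (MB² + MC² - BC²) / (2·MB·MC)
  ∠BMC = 82.41°

Step 9: From NC = 10, NJ = 7.65, CJ = 10, by the inverse law of cosines:
  cos(∠CNJ) = (NC² + NJ² - CJ²) / (2·NC·NJ)
  ∠CNJ = 67.5°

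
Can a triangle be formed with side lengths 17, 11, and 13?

For three segments to close into a triangle, no single side can be as long as the other two combined.
The longest side is 17, and 11 + 13 = 24 > 17.
A triangle can be formed.

Yes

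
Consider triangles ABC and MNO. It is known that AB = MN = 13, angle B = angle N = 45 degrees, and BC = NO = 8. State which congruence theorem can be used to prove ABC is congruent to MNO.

The given information provides:
AB = MN = 13, angle B = angle N = 45 degrees, and BC = NO = 8
This matches the SAS congruence theorem.
Two pairs of corresponding sides and the included angle are equal (Side-Angle-Side).

SAS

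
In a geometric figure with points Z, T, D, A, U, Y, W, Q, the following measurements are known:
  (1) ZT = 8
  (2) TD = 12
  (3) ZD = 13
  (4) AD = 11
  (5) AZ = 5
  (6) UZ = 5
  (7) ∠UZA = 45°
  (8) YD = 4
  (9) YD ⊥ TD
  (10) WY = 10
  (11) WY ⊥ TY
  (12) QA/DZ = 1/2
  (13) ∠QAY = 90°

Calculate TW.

Step 1: By the law of cosines on triangle TDY: TY² = 12² + 4² − 2·12·4·cos(90°) = 160, so TY = 4·√10.
Step 2: By the law of cosines on triangle TYW: TW² = (4·√10)² + 10² − 2·4·√10·10·cos(90°) = 260, so TW = 2·√65.

Therefore, the length of TW = 2·√65.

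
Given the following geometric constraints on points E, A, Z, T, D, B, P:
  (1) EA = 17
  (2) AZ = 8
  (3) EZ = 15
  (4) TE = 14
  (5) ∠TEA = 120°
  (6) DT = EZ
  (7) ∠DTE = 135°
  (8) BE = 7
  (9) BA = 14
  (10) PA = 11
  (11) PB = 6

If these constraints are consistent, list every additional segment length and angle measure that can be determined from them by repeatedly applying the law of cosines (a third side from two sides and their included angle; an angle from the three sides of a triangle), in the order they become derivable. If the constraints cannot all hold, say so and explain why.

The constraints are consistent. Derivable facts, in order:
After 1 step:
- AT ≈ 26.89
- ED ≈ 26.8
- ∠ABE = 102.97°
- ∠ABP = 48.65°
- ∠AEB = 53.37°
- ∠AEZ = 28.07°
- ∠APB = 107.18°
- ∠AZE = 90°
- ∠BAE = 23.66°
- ∠BAP = 24.17°
- ∠EAZ = 61.93°
After 2 steps:
- ∠ATE = 33.2°
- ∠DET = 23.32°
- ∠EAT = 26.8°
- ∠EDT = 21.68°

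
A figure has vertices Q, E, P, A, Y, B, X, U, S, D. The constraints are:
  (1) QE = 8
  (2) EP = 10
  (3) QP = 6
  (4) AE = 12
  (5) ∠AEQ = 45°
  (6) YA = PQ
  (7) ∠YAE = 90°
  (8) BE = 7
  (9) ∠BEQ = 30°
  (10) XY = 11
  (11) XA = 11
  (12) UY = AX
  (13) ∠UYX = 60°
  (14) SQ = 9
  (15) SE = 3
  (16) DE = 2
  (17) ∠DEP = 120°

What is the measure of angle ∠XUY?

From the given relations: UY = AX = 11.
Step 1: By the law of cosines on triangle UYX: UX² = 11² + 11² − 2·11·11·cos(60°) = 121, so UX = 11.
Step 2: By the inverse law of cosines on triangle XUY: cos(∠XUY) = (11² + 11² − 11²) / (2·11·11) = 121/242 = 0.5, so ∠XUY = 60°.

Therefore, the measure of angle ∠XUY = 60°.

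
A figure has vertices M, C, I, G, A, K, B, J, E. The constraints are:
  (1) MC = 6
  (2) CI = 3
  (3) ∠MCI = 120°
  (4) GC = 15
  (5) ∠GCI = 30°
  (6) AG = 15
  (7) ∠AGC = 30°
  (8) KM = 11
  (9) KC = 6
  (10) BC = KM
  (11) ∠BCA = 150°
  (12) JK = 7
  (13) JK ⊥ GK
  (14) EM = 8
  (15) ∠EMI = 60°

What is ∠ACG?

Step 1: By the law of cosines on triangle CGA: CA² = 15² + 15² − 2·15·15·cos(30°) = 60.29, so CA ≈ 7.76.
Step 2: By the inverse law of cosines on triangle ACG: cos(∠ACG) = (7.76² + 15² − 15²) / (2·7.76·15) = 60.29/232.94 = 0.2588, so ∠ACG = 75°.

Therefore, the measure of angle ∠ACG = 75°.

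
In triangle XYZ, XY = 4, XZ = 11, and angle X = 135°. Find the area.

When two sides and the included angle are known, the area formula is (1/2)ab sin(C).
The height from one side to the opposite vertex is 11 sin(135°) = 11*sqrt(2)/2.
Area = (1/2) * 4 * 11*sqrt(2)/2 = 11*sqrt(2).

11*sqrt(2)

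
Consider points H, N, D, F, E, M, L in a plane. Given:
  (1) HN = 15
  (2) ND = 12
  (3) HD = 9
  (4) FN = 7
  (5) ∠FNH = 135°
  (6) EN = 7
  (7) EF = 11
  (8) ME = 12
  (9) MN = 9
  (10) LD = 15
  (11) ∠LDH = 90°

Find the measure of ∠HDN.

Step 1: By the inverse law of cosines on triangle HDN: cos(∠HDN) = (9² + 12² − 15²) / (2·9·12) = 0/216 = 0, so ∠HDN = 90°.

Therefore, the measure of angle ∠HDN = 90°.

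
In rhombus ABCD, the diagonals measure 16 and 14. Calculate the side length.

Half-diagonals are 8 and 7. side = sqrt(8^2 + 7^2) = sqrt(113)

sqrt(113)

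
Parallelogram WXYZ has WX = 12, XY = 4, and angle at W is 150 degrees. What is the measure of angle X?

Consecutive angles are supplementary: angle X = 180 - 150 = 30 degrees.

30 degrees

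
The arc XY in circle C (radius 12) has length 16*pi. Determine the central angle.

θ = 360 × 16*pi / (2π × 12) = 240° (rearranging arc length formula).

240°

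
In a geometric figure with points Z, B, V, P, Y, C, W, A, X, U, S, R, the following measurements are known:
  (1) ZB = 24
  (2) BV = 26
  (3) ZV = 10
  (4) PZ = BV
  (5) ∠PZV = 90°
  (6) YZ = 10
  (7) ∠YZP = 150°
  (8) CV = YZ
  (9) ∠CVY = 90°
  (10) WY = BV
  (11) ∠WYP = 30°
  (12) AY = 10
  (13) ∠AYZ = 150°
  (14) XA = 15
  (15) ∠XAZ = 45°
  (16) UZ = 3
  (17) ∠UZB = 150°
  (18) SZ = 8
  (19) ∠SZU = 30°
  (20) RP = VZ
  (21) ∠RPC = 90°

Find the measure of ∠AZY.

Step 1: By the law of cosines on triangle ZYA: ZA² = 10² + 10² − 2·10·10·cos(150°) = 373.21, so ZA ≈ 19.32.
Step 2: By the inverse law of cosines on triangle AZY: cos(∠AZY) = (19.32² + 10² − 10²) / (2·19.32·10) = 373.21/386.37 = 0.9659, so ∠AZY = 15°.

Therefore, the measure of angle ∠AZY = 15°.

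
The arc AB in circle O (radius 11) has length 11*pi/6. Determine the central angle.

Arc length L = 2πr × θ/360, so θ = 360L / (2πr).
θ = 360 × 11*pi/6 / (2π × 11)
θ = 30°
θ = 30°

30°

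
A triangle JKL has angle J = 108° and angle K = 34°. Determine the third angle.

Let angle L = x. Then 108 + 34 + x = 180.
x = 180 - 142 = 38 degrees.

38 degrees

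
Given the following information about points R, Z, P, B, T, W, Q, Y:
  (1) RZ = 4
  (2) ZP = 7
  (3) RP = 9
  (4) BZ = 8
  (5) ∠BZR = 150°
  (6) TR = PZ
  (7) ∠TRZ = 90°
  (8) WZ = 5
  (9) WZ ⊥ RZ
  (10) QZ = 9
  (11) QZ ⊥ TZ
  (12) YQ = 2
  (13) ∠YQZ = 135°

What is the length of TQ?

From the given relations: TR = PZ = 7.
Step 1: By the law of cosines on triangle ZRT: ZT² = 4² + 7² − 2·4·7·cos(90°) = 65, so ZT = √65.
Step 2: By the law of cosines on triangle TZQ: TQ² = √65² + 9² − 2·√65·9·cos(90°) = 146, so TQ = √146.

Therefore, the length of TQ = √146.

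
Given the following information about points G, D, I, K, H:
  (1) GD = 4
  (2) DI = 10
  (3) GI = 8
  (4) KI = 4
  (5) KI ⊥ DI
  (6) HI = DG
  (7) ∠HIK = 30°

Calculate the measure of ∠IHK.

From the given relations: HI = DG = 4.
Step 1: By the law of cosines on triangle HIK: HK² = 4² + 4² − 2·4·4·cos(30°) = 4.29, so HK ≈ 2.07.
Step 2: By the inverse law of cosines on triangle IHK: cos(∠IHK) = (4² + 2.07² − 4²) / (2·4·2.07) = 4.29/16.56 = 0.2588, so ∠IHK = 75°.

Therefore, the measure of angle ∠IHK = 75°.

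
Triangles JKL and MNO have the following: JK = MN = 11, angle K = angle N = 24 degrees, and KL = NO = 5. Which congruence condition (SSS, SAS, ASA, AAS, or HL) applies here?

The given information matches SAS: Two pairs of corresponding sides and the included angle are equal (Side-Angle-Side).

SAS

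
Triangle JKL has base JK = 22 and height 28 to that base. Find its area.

Area = (1/2) * base * height
Area = (1/2) * 22 * 28
Area = 308

308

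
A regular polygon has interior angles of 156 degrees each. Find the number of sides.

The exterior angle is the supplement of the interior angle: 180 - 156 = 24 degrees.
Since the exterior angles of any convex polygon sum to 360 degrees, the number of sides is 360 / 24 = 15.

15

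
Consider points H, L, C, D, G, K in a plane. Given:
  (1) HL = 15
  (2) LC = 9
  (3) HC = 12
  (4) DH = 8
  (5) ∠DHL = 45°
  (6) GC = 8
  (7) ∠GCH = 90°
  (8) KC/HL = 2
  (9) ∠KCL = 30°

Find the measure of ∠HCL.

Step 1: By the inverse law of cosines on triangle HCL: cos(∠HCL) = (12² + 9² − 15²) / (2·12·9) = 0/216 = 0, so ∠HCL = 90°.

Therefore, the measure of angle ∠HCL = 90°.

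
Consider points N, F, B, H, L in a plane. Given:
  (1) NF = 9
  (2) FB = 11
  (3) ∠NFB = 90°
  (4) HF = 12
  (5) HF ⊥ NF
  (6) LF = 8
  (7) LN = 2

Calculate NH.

Step 1: By the law of cosines on triangle NFH: NH² = 9² + 12² − 2·9·12·cos(90°) = 225, so NH = 15.

Therefore, the length of NH = 15.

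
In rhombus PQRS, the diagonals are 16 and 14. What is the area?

Area of a rhombus = (d1 * d2) / 2
Area = (16 * 14) / 2
Area = 224 / 2
Area = 112

112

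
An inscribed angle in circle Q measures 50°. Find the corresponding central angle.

By the inscribed angle theorem, the central angle is twice the inscribed angle.
Central angle = 2 × 50° = 100°

100°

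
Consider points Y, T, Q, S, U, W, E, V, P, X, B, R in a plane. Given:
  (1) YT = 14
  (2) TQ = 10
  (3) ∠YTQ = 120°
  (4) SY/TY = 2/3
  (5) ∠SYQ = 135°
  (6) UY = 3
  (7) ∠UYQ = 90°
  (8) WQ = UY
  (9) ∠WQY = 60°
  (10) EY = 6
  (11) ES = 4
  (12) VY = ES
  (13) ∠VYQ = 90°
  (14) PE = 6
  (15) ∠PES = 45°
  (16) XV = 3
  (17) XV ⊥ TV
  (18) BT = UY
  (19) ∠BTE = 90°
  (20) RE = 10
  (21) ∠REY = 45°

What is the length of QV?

From the given relations: VY = ES = 4.
Step 1: By the law of cosines on triangle QTY: QY² = 10² + 14² − 2·10·14·cos(120°) = 436, so QY = 2·√109.
Step 2: By the law of cosines on triangle QYV: QV² = (2·√109)² + 4² − 2·2·√109·4·cos(90°) = 452, so QV = 2·√113.

Therefore, the length of QV = 2·√113.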